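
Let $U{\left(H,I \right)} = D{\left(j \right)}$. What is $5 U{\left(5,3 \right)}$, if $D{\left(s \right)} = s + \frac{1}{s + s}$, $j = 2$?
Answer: $\frac{45}{4} \approx 11.25$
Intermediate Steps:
$D{\left(s \right)} = s + \frac{1}{2 s}$
$U{\left(H,I \right)} = \frac{9}{4}$ ($U{\left(H,I \right)} = 2 + \frac{1}{2 \cdot 2} = 2 + \frac{1}{2} \cdot \frac{1}{2} = 2 + \frac{1}{4} = \frac{9}{4}$)
$5 U{\left(5,3 \right)} = 5 \cdot \frac{9}{4} = \frac{45}{4}$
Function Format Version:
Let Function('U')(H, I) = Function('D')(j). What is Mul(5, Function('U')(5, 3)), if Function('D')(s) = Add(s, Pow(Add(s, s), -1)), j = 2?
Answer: Rational(45, 4) ≈ 11.250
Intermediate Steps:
Function('D')(s) = Add(s, Mul(Rational(1, 2), Pow(s, -1))) (Function('D')(s) = Add(s, Pow(Mul(2, s), -1)) = Add(s, Mul(Rational(1, 2), Pow(s, -1))))
Function('U')(H, I) = Rational(9, 4) (Function('U')(H, I) = Add(2, Mul(Rational(1, 2), Pow(2, -1))) = Add(2, Mul(Rational(1, 2), Rational(1, 2))) = Add(2, Rational(1, 4)) = Rational(9, 4))
Mul(5, Function('U')(5, 3)) = Mul(5, Rational(9, 4)) = Rational(45, 4)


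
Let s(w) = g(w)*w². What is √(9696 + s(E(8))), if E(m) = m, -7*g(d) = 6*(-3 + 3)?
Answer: 4*√606 ≈ 98.468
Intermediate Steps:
g(d) = 0 (g(d) = -6*(-3 + 3)/7 = -6*0/7 = -⅐*0 = 0)
s(w) = 0 (s(w) = 0*w² = 0)
√(9696 + s(E(8))) = √(9696 + 0) = √9696 = 4*√606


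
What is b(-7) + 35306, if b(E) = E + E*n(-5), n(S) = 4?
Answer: 35271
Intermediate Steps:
b(E) = 5*E (b(E) = E + E*4 = E + 4*E = 5*E)
b(-7) + 35306 = 5*(-7) + 35306 = -35 + 35306 = 35271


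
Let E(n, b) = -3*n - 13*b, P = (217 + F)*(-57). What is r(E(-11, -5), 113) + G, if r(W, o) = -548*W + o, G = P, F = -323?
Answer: -47549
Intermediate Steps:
P = 6042 (P = (217 - 323)*(-57) = -106*(-57) = 6042)
G = 6042
E(n, b) = -13*b - 3*n
r(W, o) = o - 548*W
r(E(-11, -5), 113) + G = (113 - 548*(-13*(-5) - 3*(-11))) + 6042 = (113 - 548*(65 + 33)) + 6042 = (113 - 548*98) + 6042 = (113 - 53704) + 6042 = -53591 + 6042 = -47549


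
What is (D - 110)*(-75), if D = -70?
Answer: 13500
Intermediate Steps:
(D - 110)*(-75) = (-70 - 110)*(-75) = -180*(-75) = 13500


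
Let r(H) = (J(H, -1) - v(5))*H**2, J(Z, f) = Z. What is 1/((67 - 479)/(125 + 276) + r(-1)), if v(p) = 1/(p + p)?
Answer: -4010/8531 ≈ -0.47005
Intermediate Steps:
v(p) = 1/(2*p)
r(H) = H**2*(-1/10 + H) (r(H) = (H - 1/(2*5))*H**2 = (H - 1*1/10)*H**2 = (H - 1/10)*H**2 = (-1/10 + H)*H**2 = H**2*(-1/10 + H))
1/((67 - 479)/(125 + 276) + r(-1)) = 1/((67 - 479)/(125 + 276) + (-1)**2*(-1/10 - 1)) = 1/(-412/401 + 1*(-11/10)) = 1/(-412*1/401 - 11/10) = 1/(-412/401 - 11/10) = 1/(-8531/4010) = -4010/8531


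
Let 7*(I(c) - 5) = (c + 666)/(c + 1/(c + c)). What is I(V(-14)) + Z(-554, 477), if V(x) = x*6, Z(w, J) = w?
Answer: -7762005/14113 ≈ -549.99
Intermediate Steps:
V(x) = 6*x
I(c) = 5 + (666 + c)/(7*(c + 1/(2*c))) (I(c) = 5 + ((c + 666)/(c + 1/(c + c)))/7 = 5 + ((666 + c)/(c + 1/(2*c)))/7 = 5 + (666 + c)/(7*(c + 1/(2*c))))
I(V(-14)) + Z(-554, 477) = (35 + 72*(6*(-14))**2 + 1332*(6*(-14)))/(7*(1 + 2*(6*(-14))**2)) - 554 = (35 + 72*(-84)**2 + 1332*(-84))/(7*(1 + 2*(-84)**2)) - 554 = (35 + 72*7056 - 111888)/(7*(1 + 2*7056)) - 554 = (35 + 508032 - 111888)/(7*(1 + 14112)) - 554 = (1/7)*396179/14113 - 554 = (1/7)*(1/14113)*396179 - 554 = 56597/14113 - 554 = -7762005/14113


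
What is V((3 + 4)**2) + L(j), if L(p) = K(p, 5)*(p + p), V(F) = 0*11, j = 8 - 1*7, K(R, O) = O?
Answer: 10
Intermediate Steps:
j = 1 (j = 8 - 7 = 1)
V(F) = 0
L(p) = 10*p (L(p) = 5*(p + p) = 5*(2*p) = 10*p)
V((3 + 4)**2) + L(j) = 0 + 10*1 = 0 + 10 = 10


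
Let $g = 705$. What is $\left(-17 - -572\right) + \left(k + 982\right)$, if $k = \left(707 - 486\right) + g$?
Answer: $2463$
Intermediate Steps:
$k = 926$ ($k = \left(707 - 486\right) + 705 = 221 + 705 = 926$)
$\left(-17 - -572\right) + \left(k + 982\right) = \left(-17 - -572\right) + \left(926 + 982\right) = \left(-17 + 572\right) + 1908 = 555 + 1908 = 2463$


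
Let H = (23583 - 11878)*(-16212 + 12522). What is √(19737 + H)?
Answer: 3*I*√4796857 ≈ 6570.5*I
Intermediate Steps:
H = -43191450 (H = 11705*(-3690) = -43191450)
√(19737 + H) = √(19737 - 43191450) = √(-43171713) = 3*I*√4796857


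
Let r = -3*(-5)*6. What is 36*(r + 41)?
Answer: 4716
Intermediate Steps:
r = 90 (r = 15*6 = 90)
36*(r + 41) = 36*(90 + 41) = 36*131 = 4716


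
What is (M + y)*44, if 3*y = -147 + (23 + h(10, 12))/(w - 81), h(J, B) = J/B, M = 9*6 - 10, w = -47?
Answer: -128293/576 ≈ -222.73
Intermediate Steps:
M = 44 (M = 54 - 10 = 44)
y = -113039/2304 (y = (-147 + (23 + 10/12)/(-47 - 81))/3 = (-147 + (23 + 10*(1/12))/(-128))/3 = (-147 + (23 + 5/6)*(-1/128))/3 = (-147 + (143/6)*(-1/128))/3 = (-147 - 143/768)/3 = (1/3)*(-113039/768) = -113039/2304 ≈ -49.062)
(M + y)*44 = (44 - 113039/2304)*44 = -11663/2304*44 = -128293/576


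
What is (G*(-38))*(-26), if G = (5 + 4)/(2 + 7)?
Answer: 988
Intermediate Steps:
G = 1 (G = 9/9 = 9*(⅑) = 1)
(G*(-38))*(-26) = (1*(-38))*(-26) = -38*(-26) = 988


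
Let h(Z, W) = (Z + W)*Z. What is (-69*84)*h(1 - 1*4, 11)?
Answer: 139104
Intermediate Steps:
h(Z, W) = Z*(W + Z) (h(Z, W) = (W + Z)*Z = Z*(W + Z))
(-69*84)*h(1 - 1*4, 11) = (-69*84)*((1 - 1*4)*(11 + (1 - 1*4))) = -5796*(1 - 4)*(11 + (1 - 4)) = -(-17388)*(11 - 3) = -(-17388)*8 = -5796*(-24) = 139104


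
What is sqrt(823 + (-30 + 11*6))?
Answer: sqrt(859) ≈ 29.309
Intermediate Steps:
sqrt(823 + (-30 + 11*6)) = sqrt(823 + (-30 + 66)) = sqrt(823 + 36) = sqrt(859)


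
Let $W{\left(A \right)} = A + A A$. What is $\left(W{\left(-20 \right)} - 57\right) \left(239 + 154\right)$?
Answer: $126939$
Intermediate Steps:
$W{\left(A \right)} = A + A^{2}$
$\left(W{\left(-20 \right)} - 57\right) \left(239 + 154\right) = \left(- 20 \left(1 - 20\right) - 57\right) \left(239 + 154\right) = \left(\left(-20\right) \left(-19\right) - 57\right) 393 = \left(380 - 57\right) 393 = 323 \cdot 393 = 126939$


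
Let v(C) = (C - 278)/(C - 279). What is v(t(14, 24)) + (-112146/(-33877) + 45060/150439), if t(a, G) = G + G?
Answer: 5422029524624/1177273482693 ≈ 4.6056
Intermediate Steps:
t(a, G) = 2*G
v(C) = (-278 + C)/(-279 + C)
v(t(14, 24)) + (-112146/(-33877) + 45060/150439) = (-278 + 2*24)/(-279 + 2*24) + (-112146/(-33877) + 45060/150439) = (-278 + 48)/(-279 + 48) + (-112146*(-1/33877) + 45060*(1/150439)) = -230/(-231) + (112146/33877 + 45060/150439) = -1/231*(-230) + 18397629714/5096422003 = 230/231 + 18397629714/5096422003 = 5422029524624/1177273482693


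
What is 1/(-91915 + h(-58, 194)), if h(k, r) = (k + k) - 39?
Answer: -1/92070 ≈ -1.0861e-5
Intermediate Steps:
h(k, r) = -39 + 2*k (h(k, r) = 2*k - 39 = -39 + 2*k)
1/(-91915 + h(-58, 194)) = 1/(-91915 + (-39 + 2*(-58))) = 1/(-91915 + (-39 - 116)) = 1/(-91915 - 155) = 1/(-92070) = -1/92070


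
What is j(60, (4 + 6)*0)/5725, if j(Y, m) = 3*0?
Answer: 0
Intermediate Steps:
j(Y, m) = 0
j(60, (4 + 6)*0)/5725 = 0/5725 = 0*(1/5725) = 0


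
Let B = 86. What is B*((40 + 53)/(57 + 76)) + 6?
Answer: 8796/133 ≈ 66.135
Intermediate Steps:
B*((40 + 53)/(57 + 76)) + 6 = 86*((40 + 53)/(57 + 76)) + 6 = 86*(93/133) + 6 = 7998/133 + 6 = 8796/133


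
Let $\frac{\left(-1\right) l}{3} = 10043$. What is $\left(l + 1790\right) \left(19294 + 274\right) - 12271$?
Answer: $-554549823$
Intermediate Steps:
$l = -30129$ ($l = \left(-3\right) 10043 = -30129$)
$\left(l + 1790\right) \left(19294 + 274\right) - 12271 = \left(-30129 + 1790\right) \left(19294 + 274\right) - 12271 = \left(-28339\right) 19568 - 12271 = -554537552 - 12271 = -554549823$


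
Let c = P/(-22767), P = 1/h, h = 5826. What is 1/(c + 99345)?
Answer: 132640542/13177174644989 ≈ 1.0066e-5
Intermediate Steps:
P = 1/5826 ≈ 0.00017164
c = -1/132640542 (c = (1/5826)/(-22767) = (1/5826)*(-1/22767) = -1/132640542 ≈ -7.5392e-9)
1/(c + 99345) = 1/(-1/132640542 + 99345) = 1/(13177174644989/132640542) = 132640542/13177174644989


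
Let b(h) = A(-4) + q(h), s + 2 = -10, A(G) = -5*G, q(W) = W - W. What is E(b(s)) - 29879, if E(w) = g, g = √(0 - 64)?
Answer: -29879 + 8*I ≈ -29879.0 + 8.0*I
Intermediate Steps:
q(W) = 0
s = -12 (s = -2 - 10 = -12)
b(h) = 20 (b(h) = -5*(-4) + 0 = 20 + 0 = 20)
g = 8*I (g = √(-64) = 8*I ≈ 8.0*I)
E(w) = 8*I
E(b(s)) - 29879 = 8*I - 29879 = -29879 + 8*I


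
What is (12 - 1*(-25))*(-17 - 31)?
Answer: -1776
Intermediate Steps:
(12 - 1*(-25))*(-17 - 31) = (12 + 25)*(-48) = 37*(-48) = -1776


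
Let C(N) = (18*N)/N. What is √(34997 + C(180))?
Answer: √35015 ≈ 187.12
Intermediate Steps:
C(N) = 18
√(34997 + C(180)) = √(34997 + 18) = √35015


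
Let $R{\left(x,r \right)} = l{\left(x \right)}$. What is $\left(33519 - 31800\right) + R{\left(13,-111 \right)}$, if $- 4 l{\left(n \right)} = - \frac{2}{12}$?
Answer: $\frac{41257}{24} \approx 1719.0$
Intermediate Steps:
$l{\left(n \right)} = \frac{1}{24}$ ($l{\left(n \right)} = - \frac{\left(-2\right) \frac{1}{12}}{4} = \left(- \frac{1}{4}\right) \left(- \frac{1}{6}\right) = \frac{1}{24}$)
$R{\left(x,r \right)} = \frac{1}{24}$
$\left(33519 - 31800\right) + R{\left(13,-111 \right)} = \left(33519 - 31800\right) + \frac{1}{24} = 1719 + \frac{1}{24} = \frac{41257}{24}$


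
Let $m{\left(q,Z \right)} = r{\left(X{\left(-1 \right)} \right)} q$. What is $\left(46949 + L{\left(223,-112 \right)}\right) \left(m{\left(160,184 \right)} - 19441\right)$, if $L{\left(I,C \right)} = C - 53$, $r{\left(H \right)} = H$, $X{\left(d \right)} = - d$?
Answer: $-902042304$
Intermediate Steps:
$L{\left(I,C \right)} = -53 + C$
$m{\left(q,Z \right)} = q$ ($m{\left(q,Z \right)} = \left(-1\right) \left(-1\right) q = 1 q = q$)
$\left(46949 + L{\left(223,-112 \right)}\right) \left(m{\left(160,184 \right)} - 19441\right) = \left(46949 - 165\right) \left(160 - 19441\right) = \left(46949 - 165\right) \left(-19281\right) = 46784 \left(-19281\right) = -902042304$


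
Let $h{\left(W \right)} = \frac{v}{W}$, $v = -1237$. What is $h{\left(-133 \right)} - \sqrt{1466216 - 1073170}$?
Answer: $\frac{1237}{133} - \sqrt{393046} \approx -617.63$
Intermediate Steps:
$h{\left(W \right)} = - \frac{1237}{W}$
$h{\left(-133 \right)} - \sqrt{1466216 - 1073170} = - \frac{1237}{-133} - \sqrt{1466216 - 1073170} = \left(-1237\right) \left(- \frac{1}{133}\right) - \sqrt{393046} = \frac{1237}{133} - \sqrt{393046}$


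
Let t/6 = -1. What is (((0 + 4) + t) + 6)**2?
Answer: 16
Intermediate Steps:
t = -6 (t = 6*(-1) = -6)
(((0 + 4) + t) + 6)**2 = (((0 + 4) - 6) + 6)**2 = ((4 - 6) + 6)**2 = (-2 + 6)**2 = 4**2 = 16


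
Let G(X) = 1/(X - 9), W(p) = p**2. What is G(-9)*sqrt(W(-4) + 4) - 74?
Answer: -74 - sqrt(5)/9 ≈ -74.248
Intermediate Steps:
G(X) = 1/(-9 + X)
G(-9)*sqrt(W(-4) + 4) - 74 = sqrt((-4)**2 + 4)/(-9 - 9) - 74 = sqrt(16 + 4)/(-18) - 74 = -sqrt(5)/9 - 74 = -74 - sqrt(5)/9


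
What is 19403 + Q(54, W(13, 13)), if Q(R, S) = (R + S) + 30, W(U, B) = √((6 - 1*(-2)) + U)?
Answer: 19487 + √21 ≈ 19492.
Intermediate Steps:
W(U, B) = √(8 + U) (W(U, B) = √((6 + 2) + U) = √(8 + U))
Q(R, S) = 30 + R + S
19403 + Q(54, W(13, 13)) = 19403 + (30 + 54 + √(8 + 13)) = 19403 + (30 + 54 + √21) = 19403 + (84 + √21) = 19487 + √21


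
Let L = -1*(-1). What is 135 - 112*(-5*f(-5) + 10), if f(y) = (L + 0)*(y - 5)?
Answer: -6585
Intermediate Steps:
L = 1
f(y) = -5 + y (f(y) = (1 + 0)*(y - 5) = 1*(-5 + y) = -5 + y)
135 - 112*(-5*f(-5) + 10) = 135 - 112*(-5*(-5 - 5) + 10) = 135 - 112*(-5*(-10) + 10) = 135 - 112*(50 + 10) = 135 - 112*60 = 135 - 6720 = -6585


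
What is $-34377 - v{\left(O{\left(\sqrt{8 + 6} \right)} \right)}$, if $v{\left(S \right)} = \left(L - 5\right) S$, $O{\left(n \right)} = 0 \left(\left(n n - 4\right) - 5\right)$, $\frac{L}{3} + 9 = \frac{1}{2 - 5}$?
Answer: $-34377$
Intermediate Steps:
$L = -28$ ($L = -27 + \frac{3}{2 - 5} = -27 + \frac{3}{-3} = -27 + 3 \left(- \frac{1}{3}\right) = -27 - 1 = -28$)
$O{\left(n \right)} = 0$ ($O{\left(n \right)} = 0 \left(\left(n^{2} - 4\right) - 5\right) = 0 \left(\left(-4 + n^{2}\right) - 5\right) = 0 \left(-9 + n^{2}\right) = 0$)
$v{\left(S \right)} = - 33 S$ ($v{\left(S \right)} = \left(-28 - 5\right) S = - 33 S$)
$-34377 - v{\left(O{\left(\sqrt{8 + 6} \right)} \right)} = -34377 - \left(-33\right) 0 = -34377 - 0 = -34377 + 0 = -34377$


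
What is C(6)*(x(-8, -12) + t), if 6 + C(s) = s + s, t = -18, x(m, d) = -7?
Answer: -150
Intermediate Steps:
C(s) = -6 + 2*s (C(s) = -6 + (s + s) = -6 + 2*s)
C(6)*(x(-8, -12) + t) = (-6 + 2*6)*(-7 - 18) = (-6 + 12)*(-25) = 6*(-25) = -150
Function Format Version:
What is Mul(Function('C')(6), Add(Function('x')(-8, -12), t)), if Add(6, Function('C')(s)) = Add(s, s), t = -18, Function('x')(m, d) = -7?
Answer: -150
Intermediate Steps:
Function('C')(s) = Add(-6, Mul(2, s)) (Function('C')(s) = Add(-6, Add(s, s)) = Add(-6, Mul(2, s)))
Mul(Function('C')(6), Add(Function('x')(-8, -12), t)) = Mul(Add(-6, Mul(2, 6)), Add(-7, -18)) = Mul(Add(-6, 12), -25) = Mul(6, -25) = -150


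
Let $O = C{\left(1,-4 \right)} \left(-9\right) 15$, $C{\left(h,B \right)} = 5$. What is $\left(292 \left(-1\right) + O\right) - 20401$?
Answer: $-21368$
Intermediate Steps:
$O = -675$ ($O = 5 \left(-9\right) 15 = \left(-45\right) 15 = -675$)
$\left(292 \left(-1\right) + O\right) - 20401 = \left(292 \left(-1\right) - 675\right) - 20401 = \left(-292 - 675\right) - 20401 = -967 - 20401 = -21368$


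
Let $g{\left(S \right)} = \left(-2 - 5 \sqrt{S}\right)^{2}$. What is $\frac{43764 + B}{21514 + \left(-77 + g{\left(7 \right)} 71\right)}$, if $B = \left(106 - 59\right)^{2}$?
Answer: $\frac{112128147}{82273894} - \frac{16320415 \sqrt{7}}{287958629} \approx 1.2129$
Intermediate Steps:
$B = 2209$ ($B = 47^{2} = 2209$)
$\frac{43764 + B}{21514 + \left(-77 + g{\left(7 \right)} 71\right)} = \frac{43764 + 2209}{21514 - \left(77 - \left(2 + 5 \sqrt{7}\right)^{2} \cdot 71\right)} = \frac{45973}{21514 - \left(77 - 71 \left(2 + 5 \sqrt{7}\right)^{2}\right)} = \frac{45973}{21437 + 71 \left(2 + 5 \sqrt{7}\right)^{2}}$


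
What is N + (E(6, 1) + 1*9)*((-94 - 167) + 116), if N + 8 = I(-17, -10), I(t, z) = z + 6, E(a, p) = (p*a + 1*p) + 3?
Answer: -2767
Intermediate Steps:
E(a, p) = 3 + p + a*p (E(a, p) = (a*p + p) + 3 = (p + a*p) + 3 = 3 + p + a*p)
I(t, z) = 6 + z
N = -12 (N = -8 + (6 - 10) = -8 - 4 = -12)
N + (E(6, 1) + 1*9)*((-94 - 167) + 116) = -12 + ((3 + 1 + 6*1) + 1*9)*((-94 - 167) + 116) = -12 + ((3 + 1 + 6) + 9)*(-261 + 116) = -12 + (10 + 9)*(-145) = -12 + 19*(-145) = -12 - 2755 = -2767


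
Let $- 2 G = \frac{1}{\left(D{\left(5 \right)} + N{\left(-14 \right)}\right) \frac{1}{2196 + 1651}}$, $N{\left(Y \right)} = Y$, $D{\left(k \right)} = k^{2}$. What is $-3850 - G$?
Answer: $- \frac{80853}{22} \approx -3675.1$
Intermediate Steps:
$G = - \frac{3847}{22}$ ($G = - \frac{1}{2 \frac{5^{2} - 14}{2196 + 1651}} = - \frac{1}{2 \frac{25 - 14}{3847}} = - \frac{1}{2 \cdot 11 \cdot \frac{1}{3847}} = - \frac{1}{2 \cdot \frac{11}{3847}} = \left(- \frac{1}{2}\right) \frac{3847}{11} = - \frac{3847}{22} \approx -174.86$)
$-3850 - G = -3850 - - \frac{3847}{22} = -3850 + \frac{3847}{22} = - \frac{80853}{22}$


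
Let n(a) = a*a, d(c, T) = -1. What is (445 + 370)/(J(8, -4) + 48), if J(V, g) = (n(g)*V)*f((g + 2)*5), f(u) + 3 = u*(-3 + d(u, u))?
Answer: 815/4784 ≈ 0.17036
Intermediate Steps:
f(u) = -3 - 4*u (f(u) = -3 + u*(-3 - 1) = -3 + u*(-4) = -3 - 4*u)
n(a) = a**2
J(V, g) = V*g**2*(-43 - 20*g) (J(V, g) = (g**2*V)*(-3 - 4*(g + 2)*5) = (V*g**2)*(-3 - 4*(2 + g)*5) = (V*g**2)*(-3 - 4*(10 + 5*g)) = (V*g**2)*(-3 + (-40 - 20*g)) = (V*g**2)*(-43 - 20*g) = V*g**2*(-43 - 20*g))
(445 + 370)/(J(8, -4) + 48) = (445 + 370)/(-1*8*(-4)**2*(43 + 20*(-4)) + 48) = 815/(-1*8*16*(43 - 80) + 48) = 815/(-1*8*16*(-37) + 48) = 815/(4736 + 48) = 815/4784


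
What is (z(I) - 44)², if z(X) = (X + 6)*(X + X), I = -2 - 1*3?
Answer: 2916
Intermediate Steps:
I = -5 (I = -2 - 3 = -5)
z(X) = 2*X*(6 + X) (z(X) = (6 + X)*(2*X) = 2*X*(6 + X))
(z(I) - 44)² = (2*(-5)*(6 - 5) - 44)² = (2*(-5)*1 - 44)² = (-10 - 44)² = (-54)² = 2916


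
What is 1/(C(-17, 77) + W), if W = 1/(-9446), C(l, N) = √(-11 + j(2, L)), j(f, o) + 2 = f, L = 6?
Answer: -9446/981496077 - 89226916*I*√11/981496077 ≈ -9.6241e-6 - 0.30151*I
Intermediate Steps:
j(f, o) = -2 + f
C(l, N) = I*√11 (C(l, N) = √(-11 + (-2 + 2)) = √(-11 + 0) = √(-11) = I*√11)
W = -1/9446 ≈ -0.00010586
1/(C(-17, 77) + W) = 1/(I*√11 - 1/9446) = 1/(-1/9446 + I*√11)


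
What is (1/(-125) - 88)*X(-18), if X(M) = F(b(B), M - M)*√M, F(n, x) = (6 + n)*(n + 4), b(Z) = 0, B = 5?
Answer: -792072*I*√2/125 ≈ -8961.3*I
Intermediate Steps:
F(n, x) = (4 + n)*(6 + n) (F(n, x) = (6 + n)*(4 + n) = (4 + n)*(6 + n))
X(M) = 24*√M (X(M) = (24 + 0² + 10*0)*√M = (24 + 0 + 0)*√M = 24*√M)
(1/(-125) - 88)*X(-18) = (1/(-125) - 88)*(24*√(-18)) = (-1/125 - 88)*(24*(3*I*√2)) = -792072*I*√2/125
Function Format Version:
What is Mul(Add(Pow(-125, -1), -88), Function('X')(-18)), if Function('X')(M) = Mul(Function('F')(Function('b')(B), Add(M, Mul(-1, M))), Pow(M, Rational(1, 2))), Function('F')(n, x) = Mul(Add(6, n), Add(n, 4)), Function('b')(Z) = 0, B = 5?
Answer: Mul(Rational(-792072, 125), I, Pow(2, Rational(1, 2))) ≈ Mul(-8961.3, I)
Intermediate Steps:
Function('F')(n, x) = Mul(Add(4, n), Add(6, n)) (Function('F')(n, x) = Mul(Add(6, n), Add(4, n)) = Mul(Add(4, n), Add(6, n)))
Function('X')(M) = Mul(24, Pow(M, Rational(1, 2))) (Function('X')(M) = Mul(Add(24, Pow(0, 2), Mul(10, 0)), Pow(M, Rational(1, 2))) = Mul(Add(24, 0, 0), Pow(M, Rational(1, 2))) = Mul(24, Pow(M, Rational(1, 2))))
Mul(Add(Pow(-125, -1), -88), Function('X')(-18)) = Mul(Add(Pow(-125, -1), -88), Mul(24, Pow(-18, Rational(1, 2)))) = Mul(Add(Rational(-1, 125), -88), Mul(24, Mul(3, I, Pow(2, Rational(1, 2))))) = Mul(Rational(-11001, 125), Mul(72, I, Pow(2, Rational(1, 2)))) = Mul(Rational(-792072, 125), I, Pow(2, Rational(1, 2)))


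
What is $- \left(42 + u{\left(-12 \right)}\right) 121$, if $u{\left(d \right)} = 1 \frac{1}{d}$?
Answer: $- \frac{60863}{12} \approx -5071.9$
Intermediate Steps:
$u{\left(d \right)} = \frac{1}{d}$
$- \left(42 + u{\left(-12 \right)}\right) 121 = - \left(42 + \frac{1}{-12}\right) 121 = - \left(42 - \frac{1}{12}\right) 121 = - \frac{503 \cdot 121}{12} = \left(-1\right) \frac{60863}{12} = - \frac{60863}{12}$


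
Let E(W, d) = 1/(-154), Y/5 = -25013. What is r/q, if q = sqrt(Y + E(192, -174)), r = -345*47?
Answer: 16215*I*sqrt(2966041694)/19260011 ≈ 45.851*I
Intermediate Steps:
Y = -125065 (Y = 5*(-25013) = -125065)
E(W, d) = -1/154
r = -16215
q = I*sqrt(2966041694)/154 (q = sqrt(-125065 - 1/154) = sqrt(-19260011/154) = I*sqrt(2966041694)/154 ≈ 353.65*I)
r/q = -16215*(-I*sqrt(2966041694)/19260011) = -(-16215)*I*sqrt(2966041694)/19260011 = 16215*I*sqrt(2966041694)/19260011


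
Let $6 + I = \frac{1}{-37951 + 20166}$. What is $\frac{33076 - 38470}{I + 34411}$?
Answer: $- \frac{551335}{3516626} \approx -0.15678$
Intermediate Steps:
$I = - \frac{106711}{17785}$ ($I = -6 + \frac{1}{-37951 + 20166} = -6 + \frac{1}{-17785} = -6 - \frac{1}{17785} = - \frac{106711}{17785} \approx -6.0001$)
$\frac{33076 - 38470}{I + 34411} = \frac{33076 - 38470}{- \frac{106711}{17785} + 34411} = - \frac{5394}{\frac{611892924}{17785}} = \left(-5394\right) \frac{17785}{611892924} = - \frac{551335}{3516626}$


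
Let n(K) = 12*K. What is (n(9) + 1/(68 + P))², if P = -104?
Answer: 15108769/1296 ≈ 11658.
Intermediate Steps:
(n(9) + 1/(68 + P))² = (12*9 + 1/(68 - 104))² = (108 + 1/(-36))² = (108 - 1/36)² = (3887/36)² = 15108769/1296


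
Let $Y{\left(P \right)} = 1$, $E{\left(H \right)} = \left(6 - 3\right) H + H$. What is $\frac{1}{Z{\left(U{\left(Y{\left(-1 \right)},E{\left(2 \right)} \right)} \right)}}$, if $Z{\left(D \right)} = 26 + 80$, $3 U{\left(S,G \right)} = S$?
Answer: $\frac{1}{106} \approx 0.009434$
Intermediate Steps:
$E{\left(H \right)} = 4 H$ ($E{\left(H \right)} = \left(6 - 3\right) H + H = 3 H + H = 4 H$)
$U{\left(S,G \right)} = \frac{S}{3}$
$Z{\left(D \right)} = 106$
$\frac{1}{Z{\left(U{\left(Y{\left(-1 \right)},E{\left(2 \right)} \right)} \right)}} = \frac{1}{106}$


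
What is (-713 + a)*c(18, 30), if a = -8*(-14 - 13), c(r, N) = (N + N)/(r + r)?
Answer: -2485/3 ≈ -828.33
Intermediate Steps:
c(r, N) = N/r (c(r, N) = (2*N)/((2*r)) = (2*N)*(1/(2*r)) = N/r)
a = 216 (a = -8*(-27) = 216)
(-713 + a)*c(18, 30) = (-713 + 216)*(30/18) = -14910/18 = -497*5/3 = -2485/3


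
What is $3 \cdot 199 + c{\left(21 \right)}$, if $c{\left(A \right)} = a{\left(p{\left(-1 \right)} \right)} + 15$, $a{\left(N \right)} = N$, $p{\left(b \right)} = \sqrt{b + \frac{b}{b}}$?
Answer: $612$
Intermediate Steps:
$p{\left(b \right)} = \sqrt{1 + b}$ ($p{\left(b \right)} = \sqrt{b + 1} = \sqrt{1 + b}$)
$c{\left(A \right)} = 15$ ($c{\left(A \right)} = \sqrt{1 - 1} + 15 = \sqrt{0} + 15 = 0 + 15 = 15$)
$3 \cdot 199 + c{\left(21 \right)} = 3 \cdot 199 + 15 = 597 + 15 = 612$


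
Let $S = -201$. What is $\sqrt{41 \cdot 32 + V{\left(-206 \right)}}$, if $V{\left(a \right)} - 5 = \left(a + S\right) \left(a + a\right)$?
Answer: $7 \sqrt{3449} \approx 411.1$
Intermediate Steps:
$V{\left(a \right)} = 5 + 2 a \left(-201 + a\right)$ ($V{\left(a \right)} = 5 + \left(a - 201\right) \left(a + a\right) = 5 + \left(-201 + a\right) 2 a = 5 + 2 a \left(-201 + a\right)$)
$\sqrt{41 \cdot 32 + V{\left(-206 \right)}} = \sqrt{41 \cdot 32 + \left(5 - -82812 + 2 \left(-206\right)^{2}\right)} = \sqrt{1312 + \left(5 + 82812 + 2 \cdot 42436\right)} = \sqrt{1312 + \left(5 + 82812 + 84872\right)} = \sqrt{1312 + 167689} = \sqrt{169001} = 7 \sqrt{3449}$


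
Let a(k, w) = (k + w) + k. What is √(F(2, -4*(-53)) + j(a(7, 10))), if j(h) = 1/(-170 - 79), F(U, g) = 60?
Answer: √3719811/249 ≈ 7.7457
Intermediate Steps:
a(k, w) = w + 2*k
j(h) = -1/249 (j(h) = 1/(-249) = -1/249)
√(F(2, -4*(-53)) + j(a(7, 10))) = √(60 - 1/249) = √(14939/249) = √3719811/249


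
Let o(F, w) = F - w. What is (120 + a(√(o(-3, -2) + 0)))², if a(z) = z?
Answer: (120 + I)² ≈ 14399.0 + 240.0*I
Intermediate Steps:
(120 + a(√(o(-3, -2) + 0)))² = (120 + √((-3 - 1*(-2)) + 0))² = (120 + √((-3 + 2) + 0))² = (120 + √(-1 + 0))² = (120 + √(-1))² = (120 + I)²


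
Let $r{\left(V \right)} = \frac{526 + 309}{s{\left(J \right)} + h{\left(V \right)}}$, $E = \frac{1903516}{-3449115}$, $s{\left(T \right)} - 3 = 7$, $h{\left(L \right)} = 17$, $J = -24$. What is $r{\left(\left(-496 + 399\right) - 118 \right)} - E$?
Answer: $\frac{4021133}{127745} \approx 31.478$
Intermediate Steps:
$s{\left(T \right)} = 10$ ($s{\left(T \right)} = 3 + 7 = 10$)
$E = - \frac{1903516}{3449115}$ ($E = 1903516 \left(- \frac{1}{3449115}\right) = - \frac{1903516}{3449115} \approx -0.55189$)
$r{\left(V \right)} = \frac{835}{27}$ ($r{\left(V \right)} = \frac{526 + 309}{10 + 17} = \frac{835}{27}$)
$r{\left(\left(-496 + 399\right) - 118 \right)} - E = \frac{835}{27} - - \frac{1903516}{3449115} = \frac{835}{27} + \frac{1903516}{3449115} = \frac{4021133}{127745}$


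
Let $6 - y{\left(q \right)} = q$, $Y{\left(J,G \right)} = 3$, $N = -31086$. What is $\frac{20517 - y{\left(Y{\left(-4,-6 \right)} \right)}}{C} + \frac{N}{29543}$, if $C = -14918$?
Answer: $- \frac{534893025}{220361237} \approx -2.4273$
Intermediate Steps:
$y{\left(q \right)} = 6 - q$
$\frac{20517 - y{\left(Y{\left(-4,-6 \right)} \right)}}{C} + \frac{N}{29543} = \frac{20517 - \left(6 - 3\right)}{-14918} - \frac{31086}{29543} = \left(20517 - \left(6 - 3\right)\right) \left(- \frac{1}{14918}\right) - \frac{31086}{29543} = \left(20517 - 3\right) \left(- \frac{1}{14918}\right) - \frac{31086}{29543} = 20514 \left(- \frac{1}{14918}\right) - \frac{31086}{29543} = - \frac{10257}{7459} - \frac{31086}{29543} = - \frac{534893025}{220361237}$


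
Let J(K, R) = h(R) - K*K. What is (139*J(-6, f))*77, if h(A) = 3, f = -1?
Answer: -353199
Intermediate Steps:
J(K, R) = 3 - K**2 (J(K, R) = 3 - K*K = 3 - K**2)
(139*J(-6, f))*77 = (139*(3 - 1*(-6)**2))*77 = (139*(3 - 1*36))*77 = (139*(3 - 36))*77 = (139*(-33))*77 = -4587*77 = -353199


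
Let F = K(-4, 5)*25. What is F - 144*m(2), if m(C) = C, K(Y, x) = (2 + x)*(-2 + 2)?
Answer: -288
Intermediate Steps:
K(Y, x) = 0 (K(Y, x) = (2 + x)*0 = 0)
F = 0 (F = 0*25 = 0)
F - 144*m(2) = 0 - 144*2 = 0 - 288 = -288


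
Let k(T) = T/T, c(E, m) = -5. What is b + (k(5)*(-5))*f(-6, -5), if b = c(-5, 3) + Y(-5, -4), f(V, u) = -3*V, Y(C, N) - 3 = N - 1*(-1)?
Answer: -95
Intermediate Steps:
Y(C, N) = 4 + N (Y(C, N) = 3 + (N - 1*(-1)) = 3 + (N + 1) = 3 + (1 + N) = 4 + N)
k(T) = 1
b = -5 (b = -5 + (4 - 4) = -5 + 0 = -5)
b + (k(5)*(-5))*f(-6, -5) = -5 + (1*(-5))*(-3*(-6)) = -5 - 5*18 = -5 - 90 = -95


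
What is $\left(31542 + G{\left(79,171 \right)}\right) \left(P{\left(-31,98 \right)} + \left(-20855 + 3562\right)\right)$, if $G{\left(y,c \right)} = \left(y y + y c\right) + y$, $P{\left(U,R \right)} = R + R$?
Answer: $-878289987$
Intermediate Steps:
$P{\left(U,R \right)} = 2 R$
$G{\left(y,c \right)} = y + y^{2} + c y$ ($G{\left(y,c \right)} = \left(y^{2} + c y\right) + y = y + y^{2} + c y$)
$\left(31542 + G{\left(79,171 \right)}\right) \left(P{\left(-31,98 \right)} + \left(-20855 + 3562\right)\right) = \left(31542 + 79 \left(1 + 171 + 79\right)\right) \left(2 \cdot 98 + \left(-20855 + 3562\right)\right) = \left(31542 + 79 \cdot 251\right) \left(196 - 17293\right) = \left(31542 + 19829\right) \left(-17097\right) = 51371 \left(-17097\right) = -878289987$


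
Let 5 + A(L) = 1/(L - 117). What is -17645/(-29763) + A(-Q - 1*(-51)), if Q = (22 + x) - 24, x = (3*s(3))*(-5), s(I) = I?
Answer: -2521993/565497 ≈ -4.4598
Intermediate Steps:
x = -45 (x = (3*3)*(-5) = 9*(-5) = -45)
Q = -47 (Q = (22 - 45) - 24 = -23 - 24 = -47)
A(L) = -5 + 1/(-117 + L) (A(L) = -5 + 1/(L - 117) = -5 + 1/(-117 + L))
-17645/(-29763) + A(-Q - 1*(-51)) = -17645/(-29763) + (586 - 5*(-1*(-47) - 1*(-51)))/(-117 + (-1*(-47) - 1*(-51))) = -17645*(-1/29763) + (586 - 5*(47 + 51))/(-117 + (47 + 51)) = 17645/29763 + (586 - 5*98)/(-117 + 98) = 17645/29763 + (586 - 490)/(-19) = 17645/29763 - 1/19*96 = 17645/29763 - 96/19 = -2521993/565497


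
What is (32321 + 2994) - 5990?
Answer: 29325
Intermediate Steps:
(32321 + 2994) - 5990 = 35315 - 5990 = 29325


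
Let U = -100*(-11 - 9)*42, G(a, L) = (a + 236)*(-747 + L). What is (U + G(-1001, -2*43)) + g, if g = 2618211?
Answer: 3339456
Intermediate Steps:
G(a, L) = (-747 + L)*(236 + a) (G(a, L) = (236 + a)*(-747 + L) = (-747 + L)*(236 + a))
U = 84000 (U = -100*(-20)*42 = 2000*42 = 84000)
(U + G(-1001, -2*43)) + g = (84000 + (-176292 - 747*(-1001) + 236*(-2*43) - 2*43*(-1001))) + 2618211 = (84000 + (-176292 + 747747 + 236*(-86) - 86*(-1001))) + 2618211 = (84000 + (-176292 + 747747 - 20296 + 86086)) + 2618211 = (84000 + 637245) + 2618211 = 721245 + 2618211 = 3339456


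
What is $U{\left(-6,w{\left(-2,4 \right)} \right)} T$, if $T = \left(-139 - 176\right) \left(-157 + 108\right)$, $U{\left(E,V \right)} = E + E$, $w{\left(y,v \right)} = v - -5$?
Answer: $-185220$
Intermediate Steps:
$w{\left(y,v \right)} = 5 + v$ ($w{\left(y,v \right)} = v + 5 = 5 + v$)
$U{\left(E,V \right)} = 2 E$
$T = 15435$ ($T = \left(-315\right) \left(-49\right) = 15435$)
$U{\left(-6,w{\left(-2,4 \right)} \right)} T = 2 \left(-6\right) 15435 = \left(-12\right) 15435 = -185220$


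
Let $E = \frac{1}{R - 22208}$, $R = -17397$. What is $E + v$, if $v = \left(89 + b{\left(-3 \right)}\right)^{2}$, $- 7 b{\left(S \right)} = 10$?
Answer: $\frac{14882331196}{1940645} \approx 7668.8$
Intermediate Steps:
$b{\left(S \right)} = - \frac{10}{7}$ ($b{\left(S \right)} = \left(- \frac{1}{7}\right) 10 = - \frac{10}{7}$)
$E = - \frac{1}{39605}$ ($E = \frac{1}{-17397 - 22208} = \frac{1}{-39605} = - \frac{1}{39605} \approx -2.5249 \cdot 10^{-5}$)
$v = \frac{375769}{49}$ ($v = \left(89 - \frac{10}{7}\right)^{2} = \left(\frac{613}{7}\right)^{2} = \frac{375769}{49} \approx 7668.8$)
$E + v = - \frac{1}{39605} + \frac{375769}{49} = \frac{14882331196}{1940645}$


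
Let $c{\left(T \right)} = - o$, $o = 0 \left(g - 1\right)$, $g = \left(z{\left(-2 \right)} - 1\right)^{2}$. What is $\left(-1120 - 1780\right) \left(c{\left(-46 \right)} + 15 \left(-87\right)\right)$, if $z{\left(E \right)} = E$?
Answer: $3784500$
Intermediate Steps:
$g = 9$ ($g = \left(-2 - 1\right)^{2} = \left(-3\right)^{2} = 9$)
$o = 0$ ($o = 0 \left(9 - 1\right) = 0 \cdot 8 = 0$)
$c{\left(T \right)} = 0$ ($c{\left(T \right)} = \left(-1\right) 0 = 0$)
$\left(-1120 - 1780\right) \left(c{\left(-46 \right)} + 15 \left(-87\right)\right) = \left(-1120 - 1780\right) \left(0 + 15 \left(-87\right)\right) = - 2900 \left(0 - 1305\right) = \left(-2900\right) \left(-1305\right) = 3784500$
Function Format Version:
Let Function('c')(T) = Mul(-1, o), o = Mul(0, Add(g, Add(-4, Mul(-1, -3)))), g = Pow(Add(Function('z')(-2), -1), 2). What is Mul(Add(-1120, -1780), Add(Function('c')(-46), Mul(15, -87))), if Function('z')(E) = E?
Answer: 3784500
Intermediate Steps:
g = 9 (g = Pow(Add(-2, -1), 2) = Pow(-3, 2) = 9)
o = 0 (o = Mul(0, Add(9, Add(-4, Mul(-1, -3)))) = Mul(0, Add(9, Add(-4, 3))) = Mul(0, Add(9, -1)) = Mul(0, 8) = 0)
Function('c')(T) = 0 (Function('c')(T) = Mul(-1, 0) = 0)
Mul(Add(-1120, -1780), Add(Function('c')(-46), Mul(15, -87))) = Mul(Add(-1120, -1780), Add(0, Mul(15, -87))) = Mul(-2900, Add(0, -1305)) = Mul(-2900, -1305) = 3784500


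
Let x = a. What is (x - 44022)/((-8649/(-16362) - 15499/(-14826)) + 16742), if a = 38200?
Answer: -6538510629/18804197276 ≈ -0.34772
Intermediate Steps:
x = 38200
(x - 44022)/((-8649/(-16362) - 15499/(-14826)) + 16742) = (38200 - 44022)/((-8649/(-16362) - 15499/(-14826)) + 16742) = -5822/((-8649*(-1/16362) - 15499*(-1/14826)) + 16742) = -5822/((961/1818 + 15499/14826) + 16742) = -5822/(3535414/2246139 + 16742) = -5822/37608394552/2246139 = -5822*2246139/37608394552 = -6538510629/18804197276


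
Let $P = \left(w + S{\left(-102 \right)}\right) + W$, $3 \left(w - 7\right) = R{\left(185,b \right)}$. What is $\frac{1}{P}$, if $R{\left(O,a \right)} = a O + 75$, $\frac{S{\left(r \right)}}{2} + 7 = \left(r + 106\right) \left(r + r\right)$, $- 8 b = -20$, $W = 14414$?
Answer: $\frac{6}{77725} \approx 7.7195 \cdot 10^{-5}$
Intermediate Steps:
$b = \frac{5}{2}$ ($b = \left(- \frac{1}{8}\right) \left(-20\right) = \frac{5}{2} \approx 2.5$)
$S{\left(r \right)} = -14 + 4 r \left(106 + r\right)$ ($S{\left(r \right)} = -14 + 2 \left(r + 106\right) \left(r + r\right) = -14 + 2 \left(106 + r\right) 2 r = -14 + 2 \cdot 2 r \left(106 + r\right) = -14 + 4 r \left(106 + r\right)$)
$R{\left(O,a \right)} = 75 + O a$ ($R{\left(O,a \right)} = O a + 75 = 75 + O a$)
$w = \frac{1117}{6}$ ($w = 7 + \frac{75 + 185 \cdot \frac{5}{2}}{3} = 7 + \frac{75 + \frac{925}{2}}{3} = 7 + \frac{1}{3} \cdot \frac{1075}{2} = 7 + \frac{1075}{6} = \frac{1117}{6} \approx 186.17$)
$P = \frac{77725}{6}$ ($P = \left(\frac{1117}{6} + \left(-14 + 4 \left(-102\right)^{2} + 424 \left(-102\right)\right)\right) + 14414 = \left(\frac{1117}{6} - 1646\right) + 14414 = - \frac{8759}{6} + 14414 = \frac{77725}{6} \approx 12954.0$)
$\frac{1}{P} = \frac{1}{\frac{77725}{6}} = \frac{6}{77725}$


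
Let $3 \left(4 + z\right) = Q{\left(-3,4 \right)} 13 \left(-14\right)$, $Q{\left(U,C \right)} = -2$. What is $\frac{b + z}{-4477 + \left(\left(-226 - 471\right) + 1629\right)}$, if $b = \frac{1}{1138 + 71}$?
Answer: $- \frac{141857}{4285905} \approx -0.033099$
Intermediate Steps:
$b = \frac{1}{1209} \approx 0.00082713$
$z = \frac{352}{3}$ ($z = -4 + \frac{\left(-2\right) 13 \left(-14\right)}{3} = -4 + \frac{\left(-26\right) \left(-14\right)}{3} = -4 + \frac{1}{3} \cdot 364 = -4 + \frac{364}{3} = \frac{352}{3} \approx 117.33$)
$\frac{b + z}{-4477 + \left(\left(-226 - 471\right) + 1629\right)} = \frac{\frac{1}{1209} + \frac{352}{3}}{-4477 + \left(\left(-226 - 471\right) + 1629\right)} = \frac{141857}{1209 \left(-4477 + \left(-697 + 1629\right)\right)} = \frac{141857}{1209 \left(-4477 + 932\right)} = \frac{141857}{1209 \left(-3545\right)} = \frac{141857}{1209} \left(- \frac{1}{3545}\right) = - \frac{141857}{4285905}$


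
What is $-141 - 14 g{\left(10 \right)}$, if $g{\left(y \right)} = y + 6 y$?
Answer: $-1121$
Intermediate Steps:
$g{\left(y \right)} = 7 y$
$-141 - 14 g{\left(10 \right)} = -141 - 14 \cdot 7 \cdot 10 = -141 - 980 = -1121$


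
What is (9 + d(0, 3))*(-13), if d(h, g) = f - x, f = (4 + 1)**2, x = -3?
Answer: -481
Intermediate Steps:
f = 25 (f = 5**2 = 25)
d(h, g) = 28 (d(h, g) = 25 - 1*(-3) = 25 + 3 = 28)
(9 + d(0, 3))*(-13) = (9 + 28)*(-13) = 37*(-13) = -481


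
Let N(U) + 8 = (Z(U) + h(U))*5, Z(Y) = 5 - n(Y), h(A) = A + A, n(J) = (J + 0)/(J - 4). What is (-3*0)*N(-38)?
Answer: 0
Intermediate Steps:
n(J) = J/(-4 + J)
h(A) = 2*A
Z(Y) = 5 - Y/(-4 + Y)
N(U) = -8 + 10*U + 20*(-5 + U)/(-4 + U) (N(U) = -8 + (4*(-5 + U)/(-4 + U) + 2*U)*5 = -8 + (2*U + 4*(-5 + U)/(-4 + U))*5 = -8 + (10*U + 20*(-5 + U)/(-4 + U)) = -8 + 10*U + 20*(-5 + U)/(-4 + U))
(-3*0)*N(-38) = (-3*0)*(2*(-34 - 14*(-38) + 5*(-38)²)/(-4 - 38)) = 0*(2*(-34 + 532 + 5*1444)/(-42)) = 0*(2*(-1/42)*(-34 + 532 + 7220)) = 0*(2*(-1/42)*7718) = 0*(-7718/21) = 0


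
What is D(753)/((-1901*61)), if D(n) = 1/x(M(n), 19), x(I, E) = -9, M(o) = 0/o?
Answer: 1/1043649 ≈ 9.5818e-7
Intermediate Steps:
M(o) = 0
D(n) = -⅑ (D(n) = 1/(-9) = -⅑)
D(753)/((-1901*61)) = -1/(9*((-1901*61))) = -⅑/(-115961) = -⅑*(-1/115961) = 1/1043649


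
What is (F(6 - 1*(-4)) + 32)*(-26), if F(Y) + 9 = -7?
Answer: -416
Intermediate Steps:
F(Y) = -16 (F(Y) = -9 - 7 = -16)
(F(6 - 1*(-4)) + 32)*(-26) = (-16 + 32)*(-26) = 16*(-26) = -416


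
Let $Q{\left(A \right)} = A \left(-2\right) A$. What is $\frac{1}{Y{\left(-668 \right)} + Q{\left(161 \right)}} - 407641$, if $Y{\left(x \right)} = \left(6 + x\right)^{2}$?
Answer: $- \frac{157513297681}{386402} \approx -4.0764 \cdot 10^{5}$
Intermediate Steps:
$Q{\left(A \right)} = - 2 A^{2}$ ($Q{\left(A \right)} = - 2 A A = - 2 A^{2}$)
$\frac{1}{Y{\left(-668 \right)} + Q{\left(161 \right)}} - 407641 = \frac{1}{\left(6 - 668\right)^{2} - 2 \cdot 161^{2}} - 407641 = \frac{1}{\left(-662\right)^{2} - 51842} - 407641 = \frac{1}{438244 - 51842} - 407641 = \frac{1}{386402} - 407641 = - \frac{157513297681}{386402}$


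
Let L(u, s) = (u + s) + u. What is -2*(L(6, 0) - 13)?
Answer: 2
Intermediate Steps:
L(u, s) = s + 2*u (L(u, s) = (s + u) + u = s + 2*u)
-2*(L(6, 0) - 13) = -2*((0 + 2*6) - 13) = -2*((0 + 12) - 13) = -2*(12 - 13) = -2*(-1) = 2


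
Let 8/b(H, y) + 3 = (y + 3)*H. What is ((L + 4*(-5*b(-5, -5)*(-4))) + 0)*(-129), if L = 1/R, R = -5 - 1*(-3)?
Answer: -164217/14 ≈ -11730.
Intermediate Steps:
b(H, y) = 8/(-3 + H*(3 + y)) (b(H, y) = 8/(-3 + (y + 3)*H) = 8/(-3 + (3 + y)*H) = 8/(-3 + H*(3 + y)))
R = -2 (R = -5 + 3 = -2)
L = -½ (L = 1/(-2) = -½ ≈ -0.50000)
((L + 4*(-5*b(-5, -5)*(-4))) + 0)*(-129) = ((-½ + 4*(-40/(-3 + 3*(-5) - 5*(-5))*(-4))) + 0)*(-129) = ((-½ + 4*(-40/(-3 - 15 + 25)*(-4))) + 0)*(-129) = ((-½ + 4*(-40/7*(-4))) + 0)*(-129) = ((-½ + 4*(160/7)) + 0)*(-129) = ((-½ + 640/7) + 0)*(-129) = (1273/14 + 0)*(-129) = (1273/14)*(-129) = -164217/14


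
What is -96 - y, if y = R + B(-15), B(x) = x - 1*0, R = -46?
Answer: -35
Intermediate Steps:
B(x) = x (B(x) = x + 0 = x)
y = -61 (y = -46 - 15 = -61)
-96 - y = -96 - 1*(-61) = -96 + 61 = -35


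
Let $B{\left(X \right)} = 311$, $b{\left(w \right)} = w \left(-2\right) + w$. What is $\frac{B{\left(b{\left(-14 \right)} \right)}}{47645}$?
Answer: $\frac{311}{47645} \approx 0.0065274$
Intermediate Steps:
$b{\left(w \right)} = - w$ ($b{\left(w \right)} = - 2 w + w = - w$)
$\frac{B{\left(b{\left(-14 \right)} \right)}}{47645} = \frac{311}{47645}$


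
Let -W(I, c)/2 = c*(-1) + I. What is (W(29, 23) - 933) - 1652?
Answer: -2597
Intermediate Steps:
W(I, c) = -2*I + 2*c (W(I, c) = -2*(c*(-1) + I) = -2*(-c + I) = -2*(I - c) = -2*I + 2*c)
(W(29, 23) - 933) - 1652 = ((-2*29 + 2*23) - 933) - 1652 = ((-58 + 46) - 933) - 1652 = (-12 - 933) - 1652 = -945 - 1652 = -2597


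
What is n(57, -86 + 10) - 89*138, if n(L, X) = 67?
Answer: -12215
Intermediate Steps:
n(57, -86 + 10) - 89*138 = 67 - 89*138 = 67 - 1*12282 = 67 - 12282 = -12215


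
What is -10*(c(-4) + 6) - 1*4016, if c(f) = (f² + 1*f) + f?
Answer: -4156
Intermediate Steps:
c(f) = f² + 2*f (c(f) = (f² + f) + f = (f + f²) + f = f² + 2*f)
-10*(c(-4) + 6) - 1*4016 = -10*(-4*(2 - 4) + 6) - 1*4016 = -10*(-4*(-2) + 6) - 4016 = -10*(8 + 6) - 4016 = -10*14 - 4016 = -140 - 4016 = -4156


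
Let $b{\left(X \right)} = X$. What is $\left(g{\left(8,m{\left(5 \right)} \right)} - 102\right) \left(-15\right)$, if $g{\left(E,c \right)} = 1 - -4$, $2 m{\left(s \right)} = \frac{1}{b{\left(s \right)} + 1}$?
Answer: $1455$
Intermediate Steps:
$m{\left(s \right)} = \frac{1}{2 \left(1 + s\right)}$ ($m{\left(s \right)} = \frac{1}{2 \left(s + 1\right)} = \frac{1}{2 \left(1 + s\right)}$)
$g{\left(E,c \right)} = 5$ ($g{\left(E,c \right)} = 1 + 4 = 5$)
$\left(g{\left(8,m{\left(5 \right)} \right)} - 102\right) \left(-15\right) = \left(5 - 102\right) \left(-15\right) = \left(-97\right) \left(-15\right) = 1455$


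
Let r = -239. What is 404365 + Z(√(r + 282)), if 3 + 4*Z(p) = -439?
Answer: 808509/2 ≈ 4.0425e+5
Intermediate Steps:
Z(p) = -221/2 (Z(p) = -¾ + (¼)*(-439) = -¾ - 439/4 = -221/2)
404365 + Z(√(r + 282)) = 404365 - 221/2 = 808509/2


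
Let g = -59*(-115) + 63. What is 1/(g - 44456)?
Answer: -1/37608 ≈ -2.6590e-5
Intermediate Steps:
g = 6848 (g = 6785 + 63 = 6848)
1/(g - 44456) = 1/(6848 - 44456) = 1/(-37608) = -1/37608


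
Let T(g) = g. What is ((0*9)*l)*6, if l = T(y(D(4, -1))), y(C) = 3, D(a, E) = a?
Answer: 0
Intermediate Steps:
l = 3
((0*9)*l)*6 = ((0*9)*3)*6 = (0*3)*6 = 0*6 = 0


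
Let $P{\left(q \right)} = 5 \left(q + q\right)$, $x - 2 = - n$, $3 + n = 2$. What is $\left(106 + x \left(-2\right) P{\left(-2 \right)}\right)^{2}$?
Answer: $51076$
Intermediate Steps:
$n = -1$ ($n = -3 + 2 = -1$)
$x = 3$ ($x = 2 - -1 = 2 + 1 = 3$)
$P{\left(q \right)} = 10 q$ ($P{\left(q \right)} = 5 \cdot 2 q = 10 q$)
$\left(106 + x \left(-2\right) P{\left(-2 \right)}\right)^{2} = \left(106 + 3 \left(-2\right) 10 \left(-2\right)\right)^{2} = \left(106 - -120\right)^{2} = \left(106 + 120\right)^{2} = 226^{2} = 51076$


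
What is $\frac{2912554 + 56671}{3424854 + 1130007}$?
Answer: $\frac{2969225}{4554861} \approx 0.65188$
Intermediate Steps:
$\frac{2912554 + 56671}{3424854 + 1130007} = \frac{2969225}{4554861}$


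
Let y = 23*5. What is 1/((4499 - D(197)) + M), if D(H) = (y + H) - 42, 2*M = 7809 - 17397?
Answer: -1/565 ≈ -0.0017699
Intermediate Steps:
y = 115
M = -4794 (M = (7809 - 17397)/2 = (½)*(-9588) = -4794)
D(H) = 73 + H (D(H) = (115 + H) - 42 = 73 + H)
1/((4499 - D(197)) + M) = 1/((4499 - (73 + 197)) - 4794) = 1/((4499 - 1*270) - 4794) = 1/((4499 - 270) - 4794) = 1/(4229 - 4794) = 1/(-565) = -1/565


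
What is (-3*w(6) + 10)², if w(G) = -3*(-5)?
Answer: 1225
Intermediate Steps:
w(G) = 15
(-3*w(6) + 10)² = (-3*15 + 10)² = (-45 + 10)² = (-35)² = 1225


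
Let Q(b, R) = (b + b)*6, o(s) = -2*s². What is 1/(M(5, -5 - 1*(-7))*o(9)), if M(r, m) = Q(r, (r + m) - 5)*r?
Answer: -1/48600 ≈ -2.0576e-5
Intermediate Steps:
Q(b, R) = 12*b (Q(b, R) = (2*b)*6 = 12*b)
M(r, m) = 12*r² (M(r, m) = (12*r)*r = 12*r²)
1/(M(5, -5 - 1*(-7))*o(9)) = 1/((12*5²)*(-2*9²)) = 1/((12*25)*(-2*81)) = 1/(300*(-162)) = 1/(-48600) = -1/48600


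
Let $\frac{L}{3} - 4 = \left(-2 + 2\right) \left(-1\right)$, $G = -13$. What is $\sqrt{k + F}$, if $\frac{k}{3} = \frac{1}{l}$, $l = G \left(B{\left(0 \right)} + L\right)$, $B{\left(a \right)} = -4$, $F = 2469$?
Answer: $\frac{\sqrt{6676098}}{52} \approx 49.689$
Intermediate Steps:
$L = 12$ ($L = 12 + 3 \left(-2 + 2\right) \left(-1\right) = 12 + 3 \cdot 0 \left(-1\right) = 12 + 3 \cdot 0 = 12 + 0 = 12$)
$l = -104$ ($l = - 13 \left(-4 + 12\right) = \left(-13\right) 8 = -104$)
$k = - \frac{3}{104}$ ($k = \frac{3}{-104} = 3 \left(- \frac{1}{104}\right) = - \frac{3}{104} \approx -0.028846$)
$\sqrt{k + F} = \sqrt{- \frac{3}{104} + 2469} = \sqrt{\frac{256773}{104}} = \frac{\sqrt{6676098}}{52}$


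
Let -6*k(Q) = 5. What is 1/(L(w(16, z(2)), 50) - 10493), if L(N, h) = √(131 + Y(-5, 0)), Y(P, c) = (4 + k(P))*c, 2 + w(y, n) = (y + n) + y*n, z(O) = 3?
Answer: -10493/110102918 - √131/110102918 ≈ -9.5406e-5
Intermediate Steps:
k(Q) = -⅚ (k(Q) = -⅙*5 = -⅚)
w(y, n) = -2 + n + y + n*y (w(y, n) = -2 + ((y + n) + y*n) = -2 + ((n + y) + n*y) = -2 + (n + y + n*y) = -2 + n + y + n*y)
Y(P, c) = 19*c/6 (Y(P, c) = (4 - ⅚)*c = 19*c/6)
L(N, h) = √131 (L(N, h) = √(131 + (19/6)*0) = √(131 + 0) = √131)
1/(L(w(16, z(2)), 50) - 10493) = 1/(√131 - 10493) = 1/(-10493 + √131)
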